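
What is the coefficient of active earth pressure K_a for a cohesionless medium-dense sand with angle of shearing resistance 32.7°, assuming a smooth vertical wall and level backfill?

K_a = tan²(45° − φ/2) = tan²(28.65°) = 0.2985.

0.298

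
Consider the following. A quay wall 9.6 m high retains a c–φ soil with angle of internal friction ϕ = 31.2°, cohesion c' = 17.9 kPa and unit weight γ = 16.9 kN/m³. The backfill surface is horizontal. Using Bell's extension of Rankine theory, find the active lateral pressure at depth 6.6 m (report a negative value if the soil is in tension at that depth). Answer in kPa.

K_a = (1 − sin φ)/(1 + sin φ) = 0.3175.
σ_a = K_a γ z − 2c√K_a = 0.3175×16.9×6.6 − 2×17.9×0.5635 = 15.24 kPa.

15.2 kPa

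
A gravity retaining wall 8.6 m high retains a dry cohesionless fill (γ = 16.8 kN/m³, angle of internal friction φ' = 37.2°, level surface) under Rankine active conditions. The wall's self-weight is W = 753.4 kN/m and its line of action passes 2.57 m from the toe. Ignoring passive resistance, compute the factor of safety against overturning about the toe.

4.41

K_a = tan²(45° − 37.2°/2) = 0.2464.
P_a = ½K_aγH² = 0.5×0.2464×16.8×8.6² = 153.1 kN/m, acting at H/3 = 2.867 m above the base.
Overturning moment M_o = P_a × H/3 = 153.1 × 2.867 = 438.9.
Resisting moment M_r = W × 2.57 = 753.4 × 2.57 = 1936.
FS_overturning = M_r/M_o = 1936/438.9 = 4.412.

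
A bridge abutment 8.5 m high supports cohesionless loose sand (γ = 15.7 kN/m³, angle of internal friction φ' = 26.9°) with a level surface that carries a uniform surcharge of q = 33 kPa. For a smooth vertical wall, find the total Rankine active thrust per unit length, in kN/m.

K_a = tan²(45° − φ/2) = 0.3770.
Soil triangle: ½ K_a γ H² = 0.5×0.3770×15.7×8.5² = 213.8 kN/m.
Surcharge rectangle: K_a q H = 0.3770×33×8.5 = 105.7 kN/m.
Total = 213.8 + 105.7 = 319.6 kN/m.

320 kN/m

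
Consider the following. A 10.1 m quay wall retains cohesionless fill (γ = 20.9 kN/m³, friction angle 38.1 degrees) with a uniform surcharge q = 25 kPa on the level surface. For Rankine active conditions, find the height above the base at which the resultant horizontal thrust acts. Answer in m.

3.69 m

K_a = 0.2368.
Triangular part P₁ = ½K_aγH² = 252.5 at H/3 = 3.367 m; rectangular part P₂ = K_a q H = 59.80 at H/2 = 5.050 m.
ȳ = (P₁·3.367 + P₂·5.050)/(P₁+P₂) = 3.689 m.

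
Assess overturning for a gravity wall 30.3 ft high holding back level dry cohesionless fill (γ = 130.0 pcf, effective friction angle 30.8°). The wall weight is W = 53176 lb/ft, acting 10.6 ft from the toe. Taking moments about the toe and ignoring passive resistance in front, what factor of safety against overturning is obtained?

K_a = tan²(45° − 30.8°/2) = 0.3227.
P_a = ½K_aγH² = 0.5×0.3227×130.0×30.3² = 19260 lb/ft, acting at H/3 = 10.10 ft above the base.
Overturning moment M_o = P_a × H/3 = 19260 × 10.10 = 194500.
Resisting moment M_r = W × 10.6 = 53176 × 10.6 = 563700.
FS_overturning = M_r/M_o = 563700/194500 = 2.898.

2.90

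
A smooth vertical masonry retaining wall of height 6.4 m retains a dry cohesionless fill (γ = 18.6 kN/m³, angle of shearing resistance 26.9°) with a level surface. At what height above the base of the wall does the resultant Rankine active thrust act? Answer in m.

K_a = 0.3770.
The pressure distribution is triangular, so the resultant acts at H/3 above the base = 6.4/3 = 2.133 m.

2.13 m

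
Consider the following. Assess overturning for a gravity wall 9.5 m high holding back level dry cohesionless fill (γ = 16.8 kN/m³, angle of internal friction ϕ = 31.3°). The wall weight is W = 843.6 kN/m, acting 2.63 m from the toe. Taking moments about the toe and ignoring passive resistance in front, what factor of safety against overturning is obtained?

2.92

K_a = tan²(45° − 31.3°/2) = 0.3162.
P_a = ½K_aγH² = 0.5×0.3162×16.8×9.5² = 239.7 kN/m, acting at H/3 = 3.167 m above the base.
Overturning moment M_o = P_a × H/3 = 239.7 × 3.167 = 759.1.
Resisting moment M_r = W × 2.63 = 843.6 × 2.63 = 2219.
FS_overturning = M_r/M_o = 2219/759.1 = 2.923.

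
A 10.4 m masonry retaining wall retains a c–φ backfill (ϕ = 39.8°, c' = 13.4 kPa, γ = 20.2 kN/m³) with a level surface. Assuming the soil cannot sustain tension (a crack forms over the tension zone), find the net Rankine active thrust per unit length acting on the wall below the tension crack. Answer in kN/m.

K_a = 0.2194; √K_a = 0.4684.
Tension-crack depth z_c = 2c/(γ√K_a) = 2×13.4/(20.2×0.4684) = 2.832 m.
σ_a at base = K_a γ H − 2c√K_a = 0.2194×20.2×10.4 − 2×13.4×0.4684 = 33.54 kPa.
P_a = ½ × 33.54 × (H − z_c) = 0.5×33.54×7.568 = 126.9 kN/m.

127 kN/m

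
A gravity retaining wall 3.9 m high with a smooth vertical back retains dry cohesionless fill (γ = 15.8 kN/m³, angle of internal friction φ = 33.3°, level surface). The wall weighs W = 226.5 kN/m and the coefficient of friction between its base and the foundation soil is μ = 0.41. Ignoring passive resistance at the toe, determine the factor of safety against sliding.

2.65

K_a = tan²(45° − 33.3°/2) = 0.2911.
P_a = ½K_aγH² = 0.5×0.2911×15.8×3.9² = 34.98 kN/m, acting at H/3 = 1.300 m above the base.
FS_sliding = μW / P_a = 0.41×226.5 / 34.98 = 2.655.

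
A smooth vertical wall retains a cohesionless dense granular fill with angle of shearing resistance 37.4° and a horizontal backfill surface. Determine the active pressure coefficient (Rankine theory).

0.244

K_a = tan²(45° − φ/2) = tan²(26.30°) = 0.2443.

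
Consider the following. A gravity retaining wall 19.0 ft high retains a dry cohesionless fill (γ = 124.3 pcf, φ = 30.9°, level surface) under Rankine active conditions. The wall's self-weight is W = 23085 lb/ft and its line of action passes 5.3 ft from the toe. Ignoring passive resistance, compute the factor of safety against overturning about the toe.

2.68

K_a = tan²(45° − 30.9°/2) = 0.3214.
P_a = ½K_aγH² = 0.5×0.3214×124.3×19.0² = 7211 lb/ft, acting at H/3 = 6.333 ft above the base.
Overturning moment M_o = P_a × H/3 = 7211 × 6.333 = 45670.
Resisting moment M_r = W × 5.3 = 23085 × 5.3 = 122400.
FS_overturning = M_r/M_o = 122400/45670 = 2.679.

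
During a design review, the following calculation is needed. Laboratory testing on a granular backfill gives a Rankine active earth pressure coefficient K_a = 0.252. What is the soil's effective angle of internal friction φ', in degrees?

K_a = tan²(45° − φ/2) ⇒ 45° − φ/2 = arctan(√0.252) = 26.66°.
φ = 2(45° − 26.66°) = 36.69°.

36.7°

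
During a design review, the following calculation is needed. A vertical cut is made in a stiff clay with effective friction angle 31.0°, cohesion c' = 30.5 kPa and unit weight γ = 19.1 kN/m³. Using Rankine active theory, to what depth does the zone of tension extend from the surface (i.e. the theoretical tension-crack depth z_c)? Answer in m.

5.64 m

K_a = tan²(45° − 31.0°/2) = 0.3201; √K_a = 0.5658.
The active pressure is zero where K_a γ z = 2c√K_a, so z_c = 2c/(γ√K_a) = 2×30.5/(19.1×0.5658) = 5.645 m.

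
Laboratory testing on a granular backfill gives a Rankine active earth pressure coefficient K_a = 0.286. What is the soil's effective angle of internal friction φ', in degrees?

33.7°

K_a = tan²(45° − φ/2) ⇒ 45° − φ/2 = arctan(√0.286) = 28.14°.
φ = 2(45° − 28.14°) = 33.73°.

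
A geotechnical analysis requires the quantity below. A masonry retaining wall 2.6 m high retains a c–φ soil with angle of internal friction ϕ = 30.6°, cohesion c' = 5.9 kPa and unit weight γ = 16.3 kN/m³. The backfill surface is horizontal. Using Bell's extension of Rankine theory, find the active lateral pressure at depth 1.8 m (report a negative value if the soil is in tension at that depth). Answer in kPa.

K_a = (1 − sin φ)/(1 + sin φ) = 0.3253.
σ_a = K_a γ z − 2c√K_a = 0.3253×16.3×1.8 − 2×5.9×0.5704 = 2.815 kPa.

2.82 kPa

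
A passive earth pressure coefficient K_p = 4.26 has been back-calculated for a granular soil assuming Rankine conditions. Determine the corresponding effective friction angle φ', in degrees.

38.3°

K_p = (1+sin φ)/(1−sin φ) ⇒ sin φ = (K_p − 1)/(K_p + 1) = 0.6198.
φ = arcsin(0.6198) = 38.30°.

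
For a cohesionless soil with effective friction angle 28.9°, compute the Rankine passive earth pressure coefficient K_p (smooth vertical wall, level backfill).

2.87

K_p = (1 + sin φ)/(1 − sin φ) = tan²(45° + 28.9°/2) = 2.871.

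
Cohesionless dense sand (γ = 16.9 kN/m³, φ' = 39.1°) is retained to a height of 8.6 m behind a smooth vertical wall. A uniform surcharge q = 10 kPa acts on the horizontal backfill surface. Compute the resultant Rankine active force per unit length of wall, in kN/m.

161 kN/m

K_a = tan²(45° − φ/2) = 0.2265.
Soil triangle: ½ K_a γ H² = 0.5×0.2265×16.9×8.6² = 141.5 kN/m.
Surcharge rectangle: K_a q H = 0.2265×10×8.6 = 19.48 kN/m.
Total = 141.5 + 19.48 = 161.0 kN/m.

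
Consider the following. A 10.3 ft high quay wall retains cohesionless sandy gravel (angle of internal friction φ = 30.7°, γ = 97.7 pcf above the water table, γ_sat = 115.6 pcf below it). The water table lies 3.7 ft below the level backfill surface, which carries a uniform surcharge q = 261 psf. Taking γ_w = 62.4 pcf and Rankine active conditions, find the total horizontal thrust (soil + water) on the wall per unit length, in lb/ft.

3600 lb/ft

K_a = tan²(45° − φ/2) = 0.3240.
γ' = 115.6 − 62.4 = 53.20 pcf. h₂ = H − d_w = 6.6 ft.
σ'_h: at surface K_a·q = 84.57; at WT K_a(q+γd_w) = 201.7; at base K_a(q+γd_w+γ'h₂) = 315.5 psf.
P₁ = ½(84.57+201.7)×3.7 = 529.6; P₂ = ½(201.7+315.5)×6.6 = 1707; P_w = ½γ_w h₂² = 1359.
Total = 529.6+1707+1359 = 3595 lb/ft.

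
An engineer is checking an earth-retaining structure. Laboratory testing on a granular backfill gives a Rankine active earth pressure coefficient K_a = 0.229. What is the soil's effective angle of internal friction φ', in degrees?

38.9°

K_a = tan²(45° − φ/2) ⇒ 45° − φ/2 = arctan(√0.229) = 25.57°.
φ = 2(45° − 25.57°) = 38.85°.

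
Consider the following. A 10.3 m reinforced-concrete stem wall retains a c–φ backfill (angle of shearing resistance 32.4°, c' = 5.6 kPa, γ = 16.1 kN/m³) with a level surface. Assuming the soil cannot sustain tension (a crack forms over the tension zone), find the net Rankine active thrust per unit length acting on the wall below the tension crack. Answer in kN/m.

K_a = 0.3022; √K_a = 0.5498.
Tension-crack depth z_c = 2c/(γ√K_a) = 2×5.6/(16.1×0.5498) = 1.265 m.
σ_a at base = K_a γ H − 2c√K_a = 0.3022×16.1×10.3 − 2×5.6×0.5498 = 43.96 kPa.
P_a = ½ × 43.96 × (H − z_c) = 0.5×43.96×9.035 = 198.6 kN/m.

199 kN/m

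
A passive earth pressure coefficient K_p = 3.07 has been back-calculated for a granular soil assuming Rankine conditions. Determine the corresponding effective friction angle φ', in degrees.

30.6°

K_p = (1+sin φ)/(1−sin φ) ⇒ sin φ = (K_p − 1)/(K_p + 1) = 0.5086.
φ = arcsin(0.5086) = 30.57°.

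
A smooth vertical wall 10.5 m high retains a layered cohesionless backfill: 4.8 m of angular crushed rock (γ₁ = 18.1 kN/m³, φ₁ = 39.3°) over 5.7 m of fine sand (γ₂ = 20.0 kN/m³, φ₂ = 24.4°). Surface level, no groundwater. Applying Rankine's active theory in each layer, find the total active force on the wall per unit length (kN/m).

K_a1 = tan²(45°−39.3°/2) = 0.2245; K_a2 = tan²(45°−24.4°/2) = 0.4153.
Layer 1: σ at base = K_a1 γ₁ h₁ = 19.50 kPa; P₁ = ½×19.50×4.8 = 46.80.
Layer 2: σ_v at top = γ₁h₁ = 86.88; σ_h top = K_a2×86.88 = 36.08; σ_h base = K_a2×(86.88+20.0×5.7) = 83.43.
P₂ = ½(36.08+83.43)×5.7 = 340.6. Total P_a = 46.80+340.6 = 387.4 kN/m.

387 kN/m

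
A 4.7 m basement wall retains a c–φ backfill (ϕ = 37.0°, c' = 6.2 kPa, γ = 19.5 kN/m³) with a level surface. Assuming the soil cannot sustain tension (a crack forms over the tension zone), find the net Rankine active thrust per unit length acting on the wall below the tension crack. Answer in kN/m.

28.4 kN/m

K_a = 0.2486; √K_a = 0.4986.
Tension-crack depth z_c = 2c/(γ√K_a) = 2×6.2/(19.5×0.4986) = 1.275 m.
σ_a at base = K_a γ H − 2c√K_a = 0.2486×19.5×4.7 − 2×6.2×0.4986 = 16.60 kPa.
P_a = ½ × 16.60 × (H − z_c) = 0.5×16.60×3.425 = 28.42 kN/m.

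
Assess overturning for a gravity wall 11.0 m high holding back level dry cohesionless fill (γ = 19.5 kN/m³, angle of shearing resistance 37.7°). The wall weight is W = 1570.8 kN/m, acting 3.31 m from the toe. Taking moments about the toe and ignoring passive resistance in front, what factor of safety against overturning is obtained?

K_a = tan²(45° − 37.7°/2) = 0.2411.
P_a = ½K_aγH² = 0.5×0.2411×19.5×11.0² = 284.4 kN/m, acting at H/3 = 3.667 m above the base.
Overturning moment M_o = P_a × H/3 = 284.4 × 3.667 = 1043.
Resisting moment M_r = W × 3.31 = 1570.8 × 3.31 = 5199.
FS_overturning = M_r/M_o = 5199/1043 = 4.986.

4.99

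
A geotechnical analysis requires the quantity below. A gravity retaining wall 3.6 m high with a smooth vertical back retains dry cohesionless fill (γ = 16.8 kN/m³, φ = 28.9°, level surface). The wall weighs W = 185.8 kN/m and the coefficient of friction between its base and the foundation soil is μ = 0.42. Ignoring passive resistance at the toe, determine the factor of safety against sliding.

2.06

K_a = tan²(45° − 28.9°/2) = 0.3484.
P_a = ½K_aγH² = 0.5×0.3484×16.8×3.6² = 37.92 kN/m, acting at H/3 = 1.200 m above the base.
FS_sliding = μW / P_a = 0.42×185.8 / 37.92 = 2.058.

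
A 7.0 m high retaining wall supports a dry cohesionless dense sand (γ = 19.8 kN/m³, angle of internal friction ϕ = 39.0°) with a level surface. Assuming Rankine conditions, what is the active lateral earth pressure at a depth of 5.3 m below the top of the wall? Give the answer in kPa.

K_a = (1 − sin φ)/(1 + sin φ) = 0.2275.
σ_h = K_a γ z = 0.2275 × 19.8 × 5.3 = 23.87 kPa.

23.9 kPa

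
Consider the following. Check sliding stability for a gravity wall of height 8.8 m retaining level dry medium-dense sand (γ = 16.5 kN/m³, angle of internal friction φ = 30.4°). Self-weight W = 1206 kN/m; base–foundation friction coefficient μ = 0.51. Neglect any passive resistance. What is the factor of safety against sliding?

2.94

K_a = tan²(45° − 30.4°/2) = 0.3280.
P_a = ½K_aγH² = 0.5×0.3280×16.5×8.8² = 209.5 kN/m, acting at H/3 = 2.933 m above the base.
FS_sliding = μW / P_a = 0.51×1206 / 209.5 = 2.935.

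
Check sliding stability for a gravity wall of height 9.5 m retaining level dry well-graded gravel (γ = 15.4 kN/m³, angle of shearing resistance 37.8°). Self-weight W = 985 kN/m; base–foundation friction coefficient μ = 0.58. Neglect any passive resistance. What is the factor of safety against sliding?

K_a = tan²(45° − 37.8°/2) = 0.2400.
P_a = ½K_aγH² = 0.5×0.2400×15.4×9.5² = 166.8 kN/m, acting at H/3 = 3.167 m above the base.
FS_sliding = μW / P_a = 0.58×985 / 166.8 = 3.425.

3.43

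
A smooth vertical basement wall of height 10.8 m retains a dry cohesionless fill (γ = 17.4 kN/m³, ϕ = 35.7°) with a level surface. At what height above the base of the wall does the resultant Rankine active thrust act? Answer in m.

K_a = 0.2630.
The pressure distribution is triangular, so the resultant acts at H/3 above the base = 10.8/3 = 3.600 m.

3.60 m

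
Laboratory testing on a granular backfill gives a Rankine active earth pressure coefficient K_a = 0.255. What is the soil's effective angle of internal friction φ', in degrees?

36.4°

K_a = tan²(45° − φ/2) ⇒ 45° − φ/2 = arctan(√0.255) = 26.79°.
φ = 2(45° − 26.79°) = 36.41°.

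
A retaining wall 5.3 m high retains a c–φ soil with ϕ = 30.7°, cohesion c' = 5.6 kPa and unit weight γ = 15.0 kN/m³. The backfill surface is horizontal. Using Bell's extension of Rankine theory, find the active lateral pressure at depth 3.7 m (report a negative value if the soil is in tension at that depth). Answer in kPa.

11.6 kPa

K_a = (1 − sin φ)/(1 + sin φ) = 0.3240.
σ_a = K_a γ z − 2c√K_a = 0.3240×15.0×3.7 − 2×5.6×0.5692 = 11.61 kPa.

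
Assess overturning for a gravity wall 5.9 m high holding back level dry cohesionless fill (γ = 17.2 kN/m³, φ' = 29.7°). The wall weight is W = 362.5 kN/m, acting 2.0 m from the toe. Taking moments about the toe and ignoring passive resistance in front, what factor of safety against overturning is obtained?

K_a = tan²(45° − 29.7°/2) = 0.3374.
P_a = ½K_aγH² = 0.5×0.3374×17.2×5.9² = 101.0 kN/m, acting at H/3 = 1.967 m above the base.
Overturning moment M_o = P_a × H/3 = 101.0 × 1.967 = 198.6.
Resisting moment M_r = W × 2.0 = 362.5 × 2.0 = 725.0.
FS_overturning = M_r/M_o = 725.0/198.6 = 3.650.

3.65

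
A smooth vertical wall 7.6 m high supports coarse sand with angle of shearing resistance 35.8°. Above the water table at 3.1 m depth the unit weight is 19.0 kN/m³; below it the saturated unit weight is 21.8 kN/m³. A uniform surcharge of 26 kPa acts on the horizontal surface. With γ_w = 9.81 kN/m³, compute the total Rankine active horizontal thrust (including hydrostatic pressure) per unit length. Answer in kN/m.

K_a = tan²(45° − φ/2) = 0.2619.
γ' = 21.8 − 9.81 = 11.99 kN/m³. h₂ = H − d_w = 4.5 m.
σ'_h: at surface K_a·q = 6.808; at WT K_a(q+γd_w) = 22.23; at base K_a(q+γd_w+γ'h₂) = 36.36 kPa.
P₁ = ½(6.808+22.23)×3.1 = 45.01; P₂ = ½(22.23+36.36)×4.5 = 131.8; P_w = ½γ_w h₂² = 99.33.
Total = 45.01+131.8+99.33 = 276.2 kN/m.

276 kN/m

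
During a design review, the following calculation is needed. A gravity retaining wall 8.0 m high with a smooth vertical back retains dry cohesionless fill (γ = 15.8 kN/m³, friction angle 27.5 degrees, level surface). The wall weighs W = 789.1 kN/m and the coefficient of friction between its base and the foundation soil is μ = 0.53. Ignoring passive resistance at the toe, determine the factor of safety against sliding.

K_a = tan²(45° − 27.5°/2) = 0.3682.
P_a = ½K_aγH² = 0.5×0.3682×15.8×8.0² = 186.2 kN/m, acting at H/3 = 2.667 m above the base.
FS_sliding = μW / P_a = 0.53×789.1 / 186.2 = 2.246.

2.25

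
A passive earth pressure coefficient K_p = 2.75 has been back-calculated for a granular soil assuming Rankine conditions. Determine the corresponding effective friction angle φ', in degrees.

27.8°

K_p = (1+sin φ)/(1−sin φ) ⇒ sin φ = (K_p − 1)/(K_p + 1) = 0.4667.
φ = arcsin(0.4667) = 27.82°.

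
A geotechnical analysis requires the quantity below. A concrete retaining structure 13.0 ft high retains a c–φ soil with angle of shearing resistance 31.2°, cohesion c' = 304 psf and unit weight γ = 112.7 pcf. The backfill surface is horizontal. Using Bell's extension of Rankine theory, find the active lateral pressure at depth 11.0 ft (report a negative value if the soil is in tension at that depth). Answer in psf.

51.0 psf

K_a = (1 − sin φ)/(1 + sin φ) = 0.3175.
σ_a = K_a γ z − 2c√K_a = 0.3175×112.7×11.0 − 2×304×0.5635 = 51.01 psf.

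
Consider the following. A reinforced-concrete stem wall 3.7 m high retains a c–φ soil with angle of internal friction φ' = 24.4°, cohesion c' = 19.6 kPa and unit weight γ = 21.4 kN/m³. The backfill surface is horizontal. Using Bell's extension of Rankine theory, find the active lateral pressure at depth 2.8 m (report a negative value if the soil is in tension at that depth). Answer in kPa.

K_a = (1 − sin φ)/(1 + sin φ) = 0.4153.
σ_a = K_a γ z − 2c√K_a = 0.4153×21.4×2.8 − 2×19.6×0.6445 = -0.3765 kPa.

-0.376 kPa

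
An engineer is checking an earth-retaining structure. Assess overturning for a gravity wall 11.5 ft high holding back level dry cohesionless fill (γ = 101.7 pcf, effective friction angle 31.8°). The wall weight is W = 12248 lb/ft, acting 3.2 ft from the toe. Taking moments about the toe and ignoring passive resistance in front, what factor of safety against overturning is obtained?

4.91

K_a = tan²(45° − 31.8°/2) = 0.3098.
P_a = ½K_aγH² = 0.5×0.3098×101.7×11.5² = 2083 lb/ft, acting at H/3 = 3.833 ft above the base.
Overturning moment M_o = P_a × H/3 = 2083 × 3.833 = 7986.
Resisting moment M_r = W × 3.2 = 12248 × 3.2 = 39190.
FS_overturning = M_r/M_o = 39190/7986 = 4.908.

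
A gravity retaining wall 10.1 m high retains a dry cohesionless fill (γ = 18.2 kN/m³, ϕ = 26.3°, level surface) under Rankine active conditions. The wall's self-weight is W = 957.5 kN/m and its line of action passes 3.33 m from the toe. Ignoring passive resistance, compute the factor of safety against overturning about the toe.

2.64

K_a = tan²(45° − 26.3°/2) = 0.3859.
P_a = ½K_aγH² = 0.5×0.3859×18.2×10.1² = 358.3 kN/m, acting at H/3 = 3.367 m above the base.
Overturning moment M_o = P_a × H/3 = 358.3 × 3.367 = 1206.
Resisting moment M_r = W × 3.33 = 957.5 × 3.33 = 3188.
FS_overturning = M_r/M_o = 3188/1206 = 2.644.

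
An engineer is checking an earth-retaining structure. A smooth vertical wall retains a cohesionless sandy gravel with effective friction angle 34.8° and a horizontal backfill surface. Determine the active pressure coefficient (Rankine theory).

0.273

K_a = tan²(45° − φ/2) = tan²(27.60°) = 0.2733.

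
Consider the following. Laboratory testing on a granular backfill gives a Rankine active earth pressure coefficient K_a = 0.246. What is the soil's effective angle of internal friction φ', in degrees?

K_a = tan²(45° − φ/2) ⇒ 45° − φ/2 = arctan(√0.246) = 26.38°.
φ = 2(45° − 26.38°) = 37.24°.

37.2°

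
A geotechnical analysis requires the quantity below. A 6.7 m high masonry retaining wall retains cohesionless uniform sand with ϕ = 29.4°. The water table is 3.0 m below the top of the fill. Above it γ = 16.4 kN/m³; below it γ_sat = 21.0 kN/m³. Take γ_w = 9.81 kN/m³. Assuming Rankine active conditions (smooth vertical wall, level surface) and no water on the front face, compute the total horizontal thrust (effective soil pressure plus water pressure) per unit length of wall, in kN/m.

K_a = tan²(45° − φ/2) = 0.3415.
γ' = 21.0 − 9.81 = 11.19 kN/m³. Depth below WT = 3.7 m.
σ'_h at WT = K_a γ d_w = 16.80 kPa; at base = 16.80 + K_a γ' × 3.7 = 30.94 kPa.
P₁ (0–3.0 m) = ½×16.80×3.0 = 25.20. P₂ (3.0–6.7 m) = ½(16.80+30.94)×3.7 = 88.32.
P_w = ½ γ_w h₂² = 0.5×9.81×3.7² = 67.15. Total = 25.20+88.32+67.15 = 180.7 kN/m.

181 kN/m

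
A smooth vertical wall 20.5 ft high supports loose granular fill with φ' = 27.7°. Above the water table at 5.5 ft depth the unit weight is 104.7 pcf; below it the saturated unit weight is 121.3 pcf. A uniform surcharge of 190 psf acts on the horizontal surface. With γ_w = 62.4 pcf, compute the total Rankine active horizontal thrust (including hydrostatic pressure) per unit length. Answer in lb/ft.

14600 lb/ft

K_a = tan²(45° − φ/2) = 0.3653.
γ' = 121.3 − 62.4 = 58.90 pcf. h₂ = H − d_w = 15.0 ft.
σ'_h: at surface K_a·q = 69.41; at WT K_a(q+γd_w) = 279.8; at base K_a(q+γd_w+γ'h₂) = 602.6 psf.
P₁ = ½(69.41+279.8)×5.5 = 960.3; P₂ = ½(279.8+602.6)×15.0 = 6618; P_w = ½γ_w h₂² = 7020.
Total = 960.3+6618+7020 = 14600 lb/ft.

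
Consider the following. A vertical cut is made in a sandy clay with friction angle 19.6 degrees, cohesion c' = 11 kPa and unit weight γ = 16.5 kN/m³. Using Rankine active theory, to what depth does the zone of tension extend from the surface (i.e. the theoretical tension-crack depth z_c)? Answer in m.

K_a = tan²(45° − 19.6°/2) = 0.4976; √K_a = 0.7054.
The active pressure is zero where K_a γ z = 2c√K_a, so z_c = 2c/(γ√K_a) = 2×11/(16.5×0.7054) = 1.890 m.

1.89 m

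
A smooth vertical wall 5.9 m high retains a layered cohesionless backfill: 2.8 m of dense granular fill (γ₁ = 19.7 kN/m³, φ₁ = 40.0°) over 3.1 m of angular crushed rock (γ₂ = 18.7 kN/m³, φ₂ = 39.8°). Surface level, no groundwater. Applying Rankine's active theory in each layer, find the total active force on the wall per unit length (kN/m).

K_a1 = tan²(45°−40.0°/2) = 0.2174; K_a2 = tan²(45°−39.8°/2) = 0.2194.
Layer 1: σ at base = K_a1 γ₁ h₁ = 11.99 kPa; P₁ = ½×11.99×2.8 = 16.79.
Layer 2: σ_v at top = γ₁h₁ = 55.16; σ_h top = K_a2×55.16 = 12.10; σ_h base = K_a2×(55.16+18.7×3.1) = 24.82.
P₂ = ½(12.10+24.82)×3.1 = 57.24. Total P_a = 16.79+57.24 = 74.03 kN/m.

74.0 kN/m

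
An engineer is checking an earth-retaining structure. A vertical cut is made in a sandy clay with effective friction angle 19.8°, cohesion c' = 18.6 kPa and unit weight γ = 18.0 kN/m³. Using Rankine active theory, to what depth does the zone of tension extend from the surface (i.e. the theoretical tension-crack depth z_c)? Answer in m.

2.94 m

K_a = tan²(45° − 19.8°/2) = 0.4939; √K_a = 0.7028.
The active pressure is zero where K_a γ z = 2c√K_a, so z_c = 2c/(γ√K_a) = 2×18.6/(18.0×0.7028) = 2.941 m.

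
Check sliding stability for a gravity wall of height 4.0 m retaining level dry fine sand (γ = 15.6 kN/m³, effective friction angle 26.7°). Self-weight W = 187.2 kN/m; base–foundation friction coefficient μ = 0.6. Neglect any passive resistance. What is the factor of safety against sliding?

2.37

K_a = tan²(45° − 26.7°/2) = 0.3800.
P_a = ½K_aγH² = 0.5×0.3800×15.6×4.0² = 47.42 kN/m, acting at H/3 = 1.333 m above the base.
FS_sliding = μW / P_a = 0.6×187.2 / 47.42 = 2.369.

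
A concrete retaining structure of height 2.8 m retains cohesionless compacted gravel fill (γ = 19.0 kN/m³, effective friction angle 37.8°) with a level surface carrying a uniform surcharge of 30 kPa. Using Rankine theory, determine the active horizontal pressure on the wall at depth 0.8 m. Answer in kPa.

K_a = (1 − sin φ)/(1 + sin φ) = 0.2400.
σ_v = γz + q = 19.0 × 0.8 + 30 = 45.20 kPa.
σ_h = K_a σ_v = 0.2400 × 45.20 = 10.85 kPa.

10.8 kPa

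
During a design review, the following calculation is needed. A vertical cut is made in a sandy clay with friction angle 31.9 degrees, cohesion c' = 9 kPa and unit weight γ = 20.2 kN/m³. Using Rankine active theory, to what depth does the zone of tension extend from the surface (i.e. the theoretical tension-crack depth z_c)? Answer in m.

K_a = tan²(45° − 31.9°/2) = 0.3085; √K_a = 0.5555.
The active pressure is zero where K_a γ z = 2c√K_a, so z_c = 2c/(γ√K_a) = 2×9/(20.2×0.5555) = 1.604 m.

1.60 m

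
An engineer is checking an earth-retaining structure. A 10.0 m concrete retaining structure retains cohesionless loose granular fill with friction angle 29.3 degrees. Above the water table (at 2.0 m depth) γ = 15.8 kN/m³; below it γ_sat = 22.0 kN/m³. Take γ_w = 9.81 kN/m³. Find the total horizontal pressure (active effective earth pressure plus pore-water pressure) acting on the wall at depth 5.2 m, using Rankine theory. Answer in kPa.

K_a = (1 − sin φ)/(1 + sin φ) = 0.3428.
γ' = 22.0 − 9.81 = 12.19 kN/m³.
Effective vertical stress at 5.2 m: σ'_v = 15.8×2.0 + 12.19×3.20 = 70.61 kPa.
σ'_h = K_a σ'_v = 0.3428 × 70.61 = 24.21 kPa; u = γ_w × 3.20 = 31.39 kPa.
Total σ_h = 24.21 + 31.39 = 55.60 kPa.

55.6 kPa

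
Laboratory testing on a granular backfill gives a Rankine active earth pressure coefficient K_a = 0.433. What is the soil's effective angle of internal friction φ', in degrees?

23.3°

K_a = tan²(45° − φ/2) ⇒ 45° − φ/2 = arctan(√0.433) = 33.35°.
φ = 2(45° − 33.35°) = 23.31°.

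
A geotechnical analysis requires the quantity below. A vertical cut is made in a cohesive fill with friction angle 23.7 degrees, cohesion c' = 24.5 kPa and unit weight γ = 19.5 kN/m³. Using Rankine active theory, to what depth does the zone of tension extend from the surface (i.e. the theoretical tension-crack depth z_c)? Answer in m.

3.85 m

K_a = tan²(45° − 23.7°/2) = 0.4266; √K_a = 0.6531.
The active pressure is zero where K_a γ z = 2c√K_a, so z_c = 2c/(γ√K_a) = 2×24.5/(19.5×0.6531) = 3.847 m.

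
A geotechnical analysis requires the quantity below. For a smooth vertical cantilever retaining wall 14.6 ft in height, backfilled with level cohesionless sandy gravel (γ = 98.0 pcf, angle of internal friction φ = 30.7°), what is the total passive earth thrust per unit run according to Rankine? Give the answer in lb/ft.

32200 lb/ft

K_p = tan²(45° + φ/2) = 3.086.
P_p = ½ K_p γ H² = 0.5 × 3.086 × 98.0 × 14.6² = 32230 lb/ft.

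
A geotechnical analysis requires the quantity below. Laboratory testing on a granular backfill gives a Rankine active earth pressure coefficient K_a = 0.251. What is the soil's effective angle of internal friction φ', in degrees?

36.8°

K_a = tan²(45° − φ/2) ⇒ 45° − φ/2 = arctan(√0.251) = 26.61°.
φ = 2(45° − 26.61°) = 36.78°.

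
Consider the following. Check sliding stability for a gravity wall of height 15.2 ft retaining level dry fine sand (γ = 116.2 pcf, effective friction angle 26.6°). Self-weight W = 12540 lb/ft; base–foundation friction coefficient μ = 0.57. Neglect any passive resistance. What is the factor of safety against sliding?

K_a = tan²(45° − 26.6°/2) = 0.3814.
P_a = ½K_aγH² = 0.5×0.3814×116.2×15.2² = 5120 lb/ft, acting at H/3 = 5.067 ft above the base.
FS_sliding = μW / P_a = 0.57×12540 / 5120 = 1.396.

1.40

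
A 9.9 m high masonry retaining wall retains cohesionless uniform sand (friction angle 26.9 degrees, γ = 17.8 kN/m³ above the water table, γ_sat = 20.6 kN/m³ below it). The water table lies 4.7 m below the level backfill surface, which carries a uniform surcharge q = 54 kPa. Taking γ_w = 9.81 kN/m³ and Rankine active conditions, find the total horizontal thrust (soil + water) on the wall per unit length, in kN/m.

K_a = tan²(45° − φ/2) = 0.3770.
γ' = 20.6 − 9.81 = 10.79 kN/m³. h₂ = H − d_w = 5.2 m.
σ'_h: at surface K_a·q = 20.36; at WT K_a(q+γd_w) = 51.90; at base K_a(q+γd_w+γ'h₂) = 73.05 kPa.
P₁ = ½(20.36+51.90)×4.7 = 169.8; P₂ = ½(51.90+73.05)×5.2 = 324.9; P_w = ½γ_w h₂² = 132.6.
Total = 169.8+324.9+132.6 = 627.3 kN/m.

627 kN/m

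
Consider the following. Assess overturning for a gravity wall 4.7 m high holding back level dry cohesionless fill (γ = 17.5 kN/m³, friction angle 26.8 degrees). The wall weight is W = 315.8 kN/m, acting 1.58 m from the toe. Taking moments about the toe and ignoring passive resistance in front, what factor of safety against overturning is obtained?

4.35

K_a = tan²(45° − 26.8°/2) = 0.3785.
P_a = ½K_aγH² = 0.5×0.3785×17.5×4.7² = 73.15 kN/m, acting at H/3 = 1.567 m above the base.
Overturning moment M_o = P_a × H/3 = 73.15 × 1.567 = 114.6.
Resisting moment M_r = W × 1.58 = 315.8 × 1.58 = 499.0.
FS_overturning = M_r/M_o = 499.0/114.6 = 4.354.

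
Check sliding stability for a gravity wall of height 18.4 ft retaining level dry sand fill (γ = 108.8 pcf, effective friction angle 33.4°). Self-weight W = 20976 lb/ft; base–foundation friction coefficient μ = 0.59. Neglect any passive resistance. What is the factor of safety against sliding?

2.32

K_a = tan²(45° − 33.4°/2) = 0.2899.
P_a = ½K_aγH² = 0.5×0.2899×108.8×18.4² = 5340 lb/ft, acting at H/3 = 6.133 ft above the base.
FS_sliding = μW / P_a = 0.59×20976 / 5340 = 2.318.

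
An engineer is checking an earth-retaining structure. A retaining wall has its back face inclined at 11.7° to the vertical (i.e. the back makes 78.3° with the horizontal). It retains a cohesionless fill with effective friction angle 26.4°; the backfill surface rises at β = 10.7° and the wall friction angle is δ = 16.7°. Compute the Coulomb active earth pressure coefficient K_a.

K_a = sin²(α+φ) / [sin²α · sin(α−δ) · (1 + √{sin(φ+δ)sin(φ−β) / (sin(α−δ)sin(α+β))})²].
With α = 78.3°, φ = 26.4°, δ = 16.7°, β = 10.7°: K_a = 0.5214.

0.521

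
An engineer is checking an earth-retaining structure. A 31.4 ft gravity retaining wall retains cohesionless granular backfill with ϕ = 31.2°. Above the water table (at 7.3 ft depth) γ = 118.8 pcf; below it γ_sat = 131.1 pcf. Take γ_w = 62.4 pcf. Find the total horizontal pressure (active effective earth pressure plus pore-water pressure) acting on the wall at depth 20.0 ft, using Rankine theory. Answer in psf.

1340 psf

K_a = (1 − sin φ)/(1 + sin φ) = 0.3175.
γ' = 131.1 − 62.4 = 68.70 pcf.
Effective vertical stress at 20.0 ft: σ'_v = 118.8×7.3 + 68.70×12.7 = 1740 psf.
σ'_h = K_a σ'_v = 0.3175 × 1740 = 552.4 psf; u = γ_w × 12.7 = 792.5 psf.
Total σ_h = 552.4 + 792.5 = 1345 psf.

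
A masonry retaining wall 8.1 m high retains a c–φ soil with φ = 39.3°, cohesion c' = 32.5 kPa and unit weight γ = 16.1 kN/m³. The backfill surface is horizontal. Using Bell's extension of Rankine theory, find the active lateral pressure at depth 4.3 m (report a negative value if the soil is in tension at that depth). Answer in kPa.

K_a = (1 − sin φ)/(1 + sin φ) = 0.2245.
σ_a = K_a γ z − 2c√K_a = 0.2245×16.1×4.3 − 2×32.5×0.4738 = -15.26 kPa.

-15.3 kPa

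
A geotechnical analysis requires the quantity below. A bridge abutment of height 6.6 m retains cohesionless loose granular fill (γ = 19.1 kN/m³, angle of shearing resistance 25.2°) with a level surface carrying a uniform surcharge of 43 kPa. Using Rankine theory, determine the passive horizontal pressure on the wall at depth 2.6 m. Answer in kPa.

230 kPa

K_p = (1 + sin φ)/(1 − sin φ) = 2.483.
σ_v = γz + q = 19.1 × 2.6 + 43 = 92.66 kPa.
σ_h = K_p σ_v = 2.483 × 92.66 = 230.1 kPa.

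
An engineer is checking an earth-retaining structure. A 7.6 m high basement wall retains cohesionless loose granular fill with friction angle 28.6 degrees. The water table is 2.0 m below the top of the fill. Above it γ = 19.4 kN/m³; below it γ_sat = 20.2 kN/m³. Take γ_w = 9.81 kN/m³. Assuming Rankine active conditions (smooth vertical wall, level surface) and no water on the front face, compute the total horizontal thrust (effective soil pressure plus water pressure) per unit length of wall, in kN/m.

302 kN/m

K_a = tan²(45° − φ/2) = 0.3525.
γ' = 20.2 − 9.81 = 10.39 kN/m³. Depth below WT = 5.6 m.
σ'_h at WT = K_a γ d_w = 13.68 kPa; at base = 13.68 + K_a γ' × 5.6 = 34.19 kPa.
P₁ (0–2.0 m) = ½×13.68×2.0 = 13.68. P₂ (2.0–7.6 m) = ½(13.68+34.19)×5.6 = 134.0.
P_w = ½ γ_w h₂² = 0.5×9.81×5.6² = 153.8. Total = 13.68+134.0+153.8 = 301.5 kN/m.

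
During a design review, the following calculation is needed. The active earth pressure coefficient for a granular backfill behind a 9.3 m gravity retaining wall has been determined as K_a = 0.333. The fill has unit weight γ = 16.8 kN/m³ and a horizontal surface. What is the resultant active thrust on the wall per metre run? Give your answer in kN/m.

P = ½ K_a γ H² = 0.5 × 0.333 × 16.8 × 9.3² = 241.9 kN/m.

242 kN/m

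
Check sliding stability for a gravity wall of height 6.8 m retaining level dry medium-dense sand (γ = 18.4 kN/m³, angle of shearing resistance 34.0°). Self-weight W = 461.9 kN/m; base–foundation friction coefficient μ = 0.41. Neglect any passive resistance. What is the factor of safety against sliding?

K_a = tan²(45° − 34.0°/2) = 0.2827.
P_a = ½K_aγH² = 0.5×0.2827×18.4×6.8² = 120.3 kN/m, acting at H/3 = 2.267 m above the base.
FS_sliding = μW / P_a = 0.41×461.9 / 120.3 = 1.575.

1.57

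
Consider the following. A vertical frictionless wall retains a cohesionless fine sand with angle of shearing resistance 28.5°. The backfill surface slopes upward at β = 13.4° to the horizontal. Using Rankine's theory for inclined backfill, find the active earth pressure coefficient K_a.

0.389

K_a = cos β · (cos β − √(cos²β − cos²φ)) / (cos β + √(cos²β − cos²φ)).
cos β = 0.9728, cos φ = 0.8788, √(cos²β − cos²φ) = 0.4171.
K_a = 0.9728 × (0.9728 − 0.4171)/(0.9728 + 0.4171) = 0.3889.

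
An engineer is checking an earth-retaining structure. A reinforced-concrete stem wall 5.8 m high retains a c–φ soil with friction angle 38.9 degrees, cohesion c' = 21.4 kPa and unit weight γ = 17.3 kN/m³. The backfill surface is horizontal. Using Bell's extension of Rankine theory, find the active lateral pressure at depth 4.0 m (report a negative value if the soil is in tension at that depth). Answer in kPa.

K_a = (1 − sin φ)/(1 + sin φ) = 0.2285.
σ_a = K_a γ z − 2c√K_a = 0.2285×17.3×4.0 − 2×21.4×0.4780 = -4.646 kPa.

-4.65 kPa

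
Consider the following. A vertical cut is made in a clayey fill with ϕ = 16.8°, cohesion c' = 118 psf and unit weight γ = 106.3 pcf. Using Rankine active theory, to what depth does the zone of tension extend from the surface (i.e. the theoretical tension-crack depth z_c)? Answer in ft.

2.99 ft

K_a = tan²(45° − 16.8°/2) = 0.5516; √K_a = 0.7427.
The active pressure is zero where K_a γ z = 2c√K_a, so z_c = 2c/(γ√K_a) = 2×118/(106.3×0.7427) = 2.989 ft.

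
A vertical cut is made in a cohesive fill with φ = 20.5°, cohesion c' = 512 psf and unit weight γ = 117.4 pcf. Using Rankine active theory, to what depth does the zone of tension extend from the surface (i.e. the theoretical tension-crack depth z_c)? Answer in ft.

K_a = tan²(45° − 20.5°/2) = 0.4813; √K_a = 0.6937.
The active pressure is zero where K_a γ z = 2c√K_a, so z_c = 2c/(γ√K_a) = 2×512/(117.4×0.6937) = 12.57 ft.

12.6 ft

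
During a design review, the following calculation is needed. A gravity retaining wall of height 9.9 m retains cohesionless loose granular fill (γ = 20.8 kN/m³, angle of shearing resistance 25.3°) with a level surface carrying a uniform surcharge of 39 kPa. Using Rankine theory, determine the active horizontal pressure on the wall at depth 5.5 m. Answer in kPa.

61.5 kPa

K_a = (1 − sin φ)/(1 + sin φ) = 0.4012.
σ_v = γz + q = 20.8 × 5.5 + 39 = 153.4 kPa.
σ_h = K_a σ_v = 0.4012 × 153.4 = 61.54 kPa.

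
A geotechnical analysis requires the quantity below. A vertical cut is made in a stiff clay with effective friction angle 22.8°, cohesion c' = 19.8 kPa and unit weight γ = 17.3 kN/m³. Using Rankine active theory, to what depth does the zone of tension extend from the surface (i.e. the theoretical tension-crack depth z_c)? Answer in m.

K_a = tan²(45° − 22.8°/2) = 0.4414; √K_a = 0.6644.
The active pressure is zero where K_a γ z = 2c√K_a, so z_c = 2c/(γ√K_a) = 2×19.8/(17.3×0.6644) = 3.445 m.

3.45 m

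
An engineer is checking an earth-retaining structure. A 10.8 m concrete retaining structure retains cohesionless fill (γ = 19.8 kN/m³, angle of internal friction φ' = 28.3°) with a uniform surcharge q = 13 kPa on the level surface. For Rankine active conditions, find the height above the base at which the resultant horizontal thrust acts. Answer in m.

3.80 m

K_a = 0.3568.
Triangular part P₁ = ½K_aγH² = 412.0 at H/3 = 3.600 m; rectangular part P₂ = K_a q H = 50.09 at H/2 = 5.400 m.
ȳ = (P₁·3.600 + P₂·5.400)/(P₁+P₂) = 3.795 m.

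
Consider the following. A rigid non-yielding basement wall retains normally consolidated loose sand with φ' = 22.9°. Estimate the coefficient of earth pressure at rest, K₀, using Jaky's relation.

K₀ = 1 − sin φ' = 1 − sin 22.9° = 0.6109.

0.611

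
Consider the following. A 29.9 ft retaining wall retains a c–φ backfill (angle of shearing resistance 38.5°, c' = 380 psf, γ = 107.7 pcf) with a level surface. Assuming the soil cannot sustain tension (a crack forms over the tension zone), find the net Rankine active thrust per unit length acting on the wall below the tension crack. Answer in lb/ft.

K_a = 0.2327; √K_a = 0.4823.
Tension-crack depth z_c = 2c/(γ√K_a) = 2×380/(107.7×0.4823) = 14.63 ft.
σ_a at base = K_a γ H − 2c√K_a = 0.2327×107.7×29.9 − 2×380×0.4823 = 382.6 psf.
P_a = ½ × 382.6 × (H − z_c) = 0.5×382.6×15.27 = 2921 lb/ft.

2920 lb/ft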